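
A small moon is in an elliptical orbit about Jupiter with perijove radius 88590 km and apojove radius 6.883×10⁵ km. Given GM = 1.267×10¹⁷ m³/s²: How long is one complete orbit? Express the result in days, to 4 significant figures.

T ≈ 1.564 days

Semi-major axis a = (r_p + r_a)/2 = (88590 + 6.8830×10⁵)/2 = 3.8844×10⁵ km = 3.884×10⁸ m.
By Kepler's third law T = 2π√(a³/μ) = 2π × 2.151×10⁴ = 1.351×10⁵ s.
= 1.564 days.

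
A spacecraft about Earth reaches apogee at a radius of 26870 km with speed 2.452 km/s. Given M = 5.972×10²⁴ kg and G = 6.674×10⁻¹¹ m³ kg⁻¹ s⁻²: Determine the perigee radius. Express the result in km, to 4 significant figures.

perigee radius ≈ 6830 km

μ = GM = 6.674×10⁻¹¹ × 5.972×10²⁴ = 3.986×10¹⁴ m³/s².
r_a = 2.687×10⁷ m.
Specific energy ε = v²/2 − μ/r = -1.183×10⁷ J/kg, so a = −μ/(2ε) = 1.685×10⁷ m.
The apsides satisfy r_p + r_a = 2a, so the perigee radius is 2a − r_a = 6.830×10⁶ m = 6829.6 km.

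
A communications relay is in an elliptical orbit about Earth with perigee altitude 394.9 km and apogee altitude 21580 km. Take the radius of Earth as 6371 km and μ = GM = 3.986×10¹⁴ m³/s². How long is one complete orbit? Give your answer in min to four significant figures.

r_p = 6371 + 394.9 = 6765.9 km = 6.7659×10⁶ m.
r_a = 6371 + 21580 = 27951 km = 2.7951×10⁷ m.
Semi-major axis a = (r_p + r_a)/2 = (6765.9 + 27951)/2 = 17358 km = 1.736×10⁷ m.
By Kepler's third law T = 2π√(a³/μ) = 2π × 3.622×10³ = 2.276×10⁴ s.
= 379.3 min.

T ≈ 379.3 min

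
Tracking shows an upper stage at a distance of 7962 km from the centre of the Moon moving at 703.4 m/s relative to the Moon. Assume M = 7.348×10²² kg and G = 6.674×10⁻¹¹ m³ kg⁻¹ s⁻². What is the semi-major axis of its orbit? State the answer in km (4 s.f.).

μ = GM = 6.674×10⁻¹¹ × 7.348×10²² = 4.904×10¹² m³/s².
r = 7.962×10⁶ m.
Vis-viva rearranged: 1/a = 2/r − v²/μ = 2.512×10⁻⁷ − 1.009×10⁻⁷ = 1.503×10⁻⁷ m⁻¹.
a = 6.653×10⁶ m = 6653.2 km.

a ≈ 6653 km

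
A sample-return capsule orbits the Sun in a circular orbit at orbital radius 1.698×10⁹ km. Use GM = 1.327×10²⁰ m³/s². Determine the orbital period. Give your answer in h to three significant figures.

T ≈ 335000 h

r = 1.698×10⁹ km = 1.698×10¹² m.
Kepler's third law: T = 2π√(r³/μ) = 2π√((1.698×10¹²)³ / 1.327×10²⁰).
r³/μ = 3.689×10¹⁶ s², so T = 2π × 1.921×10⁸ = 1.207×10⁹ s.
Converting: 1.207×10⁹ s ÷ 3600 = 3.352×10⁵ h.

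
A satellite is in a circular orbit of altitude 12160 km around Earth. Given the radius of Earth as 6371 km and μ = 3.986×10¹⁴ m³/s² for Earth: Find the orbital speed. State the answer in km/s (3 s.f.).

v ≈ 4.64 km/s

r = 6371 + 12160 = 18531 km = 1.8531×10⁷ m.
For a circular orbit v = √(μ/r) = √(3.986×10¹⁴ / 1.853×10⁷) = √(2.151×10⁷) = 4638 m/s.
That is 4.638 km/s.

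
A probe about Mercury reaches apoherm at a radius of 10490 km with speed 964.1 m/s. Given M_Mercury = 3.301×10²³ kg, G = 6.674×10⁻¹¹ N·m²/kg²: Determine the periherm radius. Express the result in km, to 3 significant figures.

μ = GM = 6.674×10⁻¹¹ × 3.301×10²³ = 2.203×10¹³ m³/s².
r_a = 1.049×10⁷ m.
Specific energy ε = v²/2 − μ/r = -1.635×10⁶ J/kg, so a = −μ/(2ε) = 6.735×10⁶ m.
The apsides satisfy r_p + r_a = 2a, so the periherm radius is 2a − r_a = 2.981×10⁶ m = 2981.0 km.

periherm radius ≈ 2980 km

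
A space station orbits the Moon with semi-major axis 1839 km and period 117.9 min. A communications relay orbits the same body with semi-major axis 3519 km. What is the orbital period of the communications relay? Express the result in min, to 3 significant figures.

T₂ ≈ 312 min

Kepler's third law: T² ∝ a³, so T₂ = T₁ (a₂/a₁)^(3/2).
a₂/a₁ = 1.914, (a₂/a₁)^(3/2) = 2.647.
T₂ = 117.9 × 2.647 = 312.1 min.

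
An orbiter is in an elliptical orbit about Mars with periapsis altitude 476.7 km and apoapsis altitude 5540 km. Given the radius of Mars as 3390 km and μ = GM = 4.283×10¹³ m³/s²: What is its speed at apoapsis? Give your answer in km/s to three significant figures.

v ≈ 1.70 km/s

r_p = 3390 + 476.7 = 3866.7 km = 3.8667×10⁶ m.
r_a = 3390 + 5540 = 8930.0 km = 8.9300×10⁶ m.
Semi-major axis a = (r_p + r_a)/2 = 6398.4 km = 6.398×10⁶ m.
Vis-viva: v² = μ(2/r − 1/a) = 4.283×10¹³ × (2.240×10⁻⁷ − 1.563×10⁻⁷) = 2.898×10⁶ m²/s².
v = 1702 m/s = 1.702 km/s.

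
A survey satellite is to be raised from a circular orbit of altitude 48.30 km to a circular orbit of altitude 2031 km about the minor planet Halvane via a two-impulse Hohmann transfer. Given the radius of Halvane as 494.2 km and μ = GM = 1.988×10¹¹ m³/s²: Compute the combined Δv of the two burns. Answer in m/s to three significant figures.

Δv_total ≈ 285 m/s

r₁ = 494.2 + 48.30 = 542.50 km = 5.4250×10⁵ m.
r₂ = 494.2 + 2031 = 2525.2 km = 2.5252×10⁶ m.
Transfer ellipse a_t = (r₁ + r₂)/2 = 1.534×10⁶ m.
At r₁: circular v_c1 = √(μ/r₁) = 605.4 m/s; transfer-periapsis v_p = √[μ(2/r₁ − 1/a_t)] = 776.7 m/s.
Δv₁ = v_p − v_c1 = 171.4 m/s.
At r₂: circular v_c2 = √(μ/r₂) = 280.6 m/s; transfer-apoapsis v_a = √[μ(2/r₂ − 1/a_t)] = 166.9 m/s.
Δv₂ = v_c2 − v_a = 113.7 m/s.
Total Δv = Δv₁ + Δv₂ = 285.1 m/s.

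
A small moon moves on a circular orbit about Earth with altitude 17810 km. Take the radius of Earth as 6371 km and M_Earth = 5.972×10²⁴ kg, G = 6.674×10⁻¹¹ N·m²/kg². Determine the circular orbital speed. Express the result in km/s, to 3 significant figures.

v ≈ 4.06 km/s

μ = GM = 6.674×10⁻¹¹ × 5.972×10²⁴ = 3.986×10¹⁴ m³/s².
r = 6371 + 17810 = 24181 km = 2.4181×10⁷ m.
For a circular orbit v = √(μ/r) = √(3.986×10¹⁴ / 2.418×10⁷) = √(1.648×10⁷) = 4060 m/s.
That is 4.060 km/s.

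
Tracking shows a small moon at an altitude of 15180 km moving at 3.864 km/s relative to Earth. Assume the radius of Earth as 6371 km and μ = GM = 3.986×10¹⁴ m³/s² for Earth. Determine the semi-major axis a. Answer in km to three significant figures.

a ≈ 18100 km

r = 6371 + 15180 = 21551 km = 2.155×10⁷ m.
Specific orbital energy ε = v²/2 − μ/r = (3864)²/2 − 3.986×10¹⁴/2.155×10⁷ = -1.103×10⁷ J/kg.
Since ε = −μ/(2a), a = −μ/(2ε) = 1.807×10⁷ m = 18068 km.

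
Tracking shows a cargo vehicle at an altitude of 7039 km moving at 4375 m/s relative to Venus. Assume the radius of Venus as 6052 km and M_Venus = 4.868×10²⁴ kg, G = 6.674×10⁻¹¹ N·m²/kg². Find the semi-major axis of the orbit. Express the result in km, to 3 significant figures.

a ≈ 10700 km

μ = GM = 6.674×10⁻¹¹ × 4.868×10²⁴ = 3.249×10¹⁴ m³/s².
r = 6052 + 7039 = 13091 km = 1.309×10⁷ m.
Vis-viva rearranged: 1/a = 2/r − v²/μ = 1.528×10⁻⁷ − 5.891×10⁻⁸ = 9.386×10⁻⁸ m⁻¹.
a = 1.065×10⁷ m = 10654 km.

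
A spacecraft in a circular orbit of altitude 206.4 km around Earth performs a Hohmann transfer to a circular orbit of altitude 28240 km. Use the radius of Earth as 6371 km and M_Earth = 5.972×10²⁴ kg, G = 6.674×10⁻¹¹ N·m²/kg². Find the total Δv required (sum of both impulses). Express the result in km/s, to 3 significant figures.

Δv_total ≈ 3.78 km/s

μ = GM = 6.674×10⁻¹¹ × 5.972×10²⁴ = 3.986×10¹⁴ m³/s².
r₁ = 6371 + 206.4 = 6577.4 km = 6.5774×10⁶ m.
r₂ = 6371 + 28240 = 34611 km = 3.4611×10⁷ m.
Transfer ellipse a_t = (r₁ + r₂)/2 = 2.059×10⁷ m.
At r₁: circular v_c1 = √(μ/r₁) = 7784 m/s; transfer-perigee v_p = √[μ(2/r₁ − 1/a_t)] = 10090 m/s.
Δv₁ = v_p − v_c1 = 2307 m/s.
At r₂: circular v_c2 = √(μ/r₂) = 3393 m/s; transfer-apogee v_a = √[μ(2/r₂ − 1/a_t)] = 1918 m/s.
Δv₂ = v_c2 − v_a = 1476 m/s.
Total Δv = Δv₁ + Δv₂ = 3783 m/s = 3.783 km/s.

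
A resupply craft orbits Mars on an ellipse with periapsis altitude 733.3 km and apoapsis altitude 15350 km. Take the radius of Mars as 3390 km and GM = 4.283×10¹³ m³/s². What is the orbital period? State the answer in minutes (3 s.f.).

r_p = 3390 + 733.3 = 4123.3 km = 4.1233×10⁶ m.
r_a = 3390 + 15350 = 18740 km = 1.8740×10⁷ m.
Semi-major axis a = (r_p + r_a)/2 = (4123.3 + 18740)/2 = 11432 km = 1.143×10⁷ m.
By Kepler's third law T = 2π√(a³/μ) = 2π × 5.906×10³ = 3.711×10⁴ s.
= 618.5 minutes.

T ≈ 618 minutes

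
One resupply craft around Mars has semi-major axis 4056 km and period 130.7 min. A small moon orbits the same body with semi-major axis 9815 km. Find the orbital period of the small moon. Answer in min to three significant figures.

T₂ ≈ 492 min

Kepler's third law: T² ∝ a³, so T₂ = T₁ (a₂/a₁)^(3/2).
a₂/a₁ = 2.420, (a₂/a₁)^(3/2) = 3.764.
T₂ = 130.7 × 3.764 = 492.0 min.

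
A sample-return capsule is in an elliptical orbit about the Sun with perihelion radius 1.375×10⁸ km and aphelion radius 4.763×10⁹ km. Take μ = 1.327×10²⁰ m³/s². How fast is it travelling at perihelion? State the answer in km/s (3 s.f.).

v ≈ 43.3 km/s

Semi-major axis a = (r_p + r_a)/2 = 2.4502×10⁹ km = 2.450×10¹² m.
Vis-viva: v² = μ(2/r − 1/a) = 1.327×10²⁰ × (1.455×10⁻¹¹ − 4.081×10⁻¹³) = 1.876×10⁹ m²/s².
v = 43310 m/s = 43.31 km/s.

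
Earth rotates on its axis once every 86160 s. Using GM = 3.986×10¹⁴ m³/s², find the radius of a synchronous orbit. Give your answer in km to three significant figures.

r_sync ≈ 42200 km

A synchronous orbit has period T, so by Kepler's third law a = (μT²/4π²)^(1/3).
μT²/4π² = 3.986×10¹⁴ × (8.616×10⁴)² / 39.48 = 7.495×10²² m³.
a = 4.216×10⁷ m = 42163 km.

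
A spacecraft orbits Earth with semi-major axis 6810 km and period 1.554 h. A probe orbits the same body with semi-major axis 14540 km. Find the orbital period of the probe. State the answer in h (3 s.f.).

T₂ ≈ 4.85 h

Kepler's third law: T² ∝ a³, so T₂ = T₁ (a₂/a₁)^(3/2).
a₂/a₁ = 2.135, (a₂/a₁)^(3/2) = 3.120.
T₂ = 1.554 × 3.120 = 4.848 h.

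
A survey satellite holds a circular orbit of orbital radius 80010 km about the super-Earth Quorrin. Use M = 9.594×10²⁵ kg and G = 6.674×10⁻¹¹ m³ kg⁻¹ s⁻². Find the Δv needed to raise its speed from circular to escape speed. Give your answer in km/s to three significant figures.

Δv ≈ 3.71 km/s

μ = GM = 6.674×10⁻¹¹ × 9.594×10²⁵ = 6.403×10¹⁵ m³/s².
r = 80010 km = 8.001×10⁷ m.
Circular speed v_c = √(μ/r) = 8946 m/s.
Escape speed v_esc = √(2μ/r) = √2 × v_c = 12650 m/s.
Δv = v_esc − v_c = 3705 m/s = 3.705 km/s.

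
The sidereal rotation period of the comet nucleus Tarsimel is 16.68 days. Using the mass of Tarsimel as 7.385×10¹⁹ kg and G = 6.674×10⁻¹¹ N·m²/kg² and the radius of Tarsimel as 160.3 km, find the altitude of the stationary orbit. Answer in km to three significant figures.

h_sync ≈ 6220 km

μ = GM = 6.674×10⁻¹¹ × 7.385×10¹⁹ = 4.929×10⁹ m³/s².
T = 16.68 days = 1.441×10⁶ s.
A synchronous orbit has period T, so by Kepler's third law a = (μT²/4π²)^(1/3).
μT²/4π² = 4.929×10⁹ × (1.441×10⁶)² / 39.48 = 2.593×10²⁰ m³.
a = 6.377×10⁶ m = 6376.7 km.
Altitude h = a − R = 6376.7 − 160.3 = 6216.4 km.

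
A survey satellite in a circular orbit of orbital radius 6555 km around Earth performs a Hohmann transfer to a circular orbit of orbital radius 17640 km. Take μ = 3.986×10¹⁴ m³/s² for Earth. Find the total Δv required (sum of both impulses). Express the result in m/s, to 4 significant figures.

r₁ = 6555 km = 6.555×10⁶ m.
r₂ = 17640 km = 1.764×10⁷ m.
Transfer ellipse a_t = (r₁ + r₂)/2 = 1.210×10⁷ m.
At r₁: circular v_c1 = √(μ/r₁) = 7798 m/s; transfer-perigee v_p = √[μ(2/r₁ − 1/a_t)] = 9416 m/s.
Δv₁ = v_p − v_c1 = 1618 m/s.
At r₂: circular v_c2 = √(μ/r₂) = 4754 m/s; transfer-apogee v_a = √[μ(2/r₂ − 1/a_t)] = 3499 m/s.
Δv₂ = v_c2 − v_a = 1254 m/s.
Total Δv = Δv₁ + Δv₂ = 2873 m/s.

Δv_total ≈ 2873 m/s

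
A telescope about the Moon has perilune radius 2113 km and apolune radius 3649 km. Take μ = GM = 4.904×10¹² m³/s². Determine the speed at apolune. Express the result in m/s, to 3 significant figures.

v ≈ 993 m/s

Semi-major axis a = (r_p + r_a)/2 = 2881.0 km = 2.881×10⁶ m.
Vis-viva: v² = μ(2/r − 1/a) = 4.904×10¹² × (5.481×10⁻⁷ − 3.471×10⁻⁷) = 9.857×10⁵ m²/s².
v = 992.8 m/s.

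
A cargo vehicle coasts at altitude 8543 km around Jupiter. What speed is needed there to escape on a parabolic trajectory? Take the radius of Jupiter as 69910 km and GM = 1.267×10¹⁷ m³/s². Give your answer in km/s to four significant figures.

v_esc ≈ 56.83 km/s

r = 69910 + 8543 = 78453 km = 7.8453×10⁷ m.
Escape speed v_esc = √(2μ/r) = √(2 × 1.267×10¹⁷ / 7.845×10⁷) = √(3.230×10⁹) = 56830 m/s.
= 56.83 km/s.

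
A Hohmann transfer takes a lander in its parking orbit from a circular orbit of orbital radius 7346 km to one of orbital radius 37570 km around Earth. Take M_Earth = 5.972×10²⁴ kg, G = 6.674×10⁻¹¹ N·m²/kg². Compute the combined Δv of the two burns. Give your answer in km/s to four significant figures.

μ = GM = 6.674×10⁻¹¹ × 5.972×10²⁴ = 3.986×10¹⁴ m³/s².
r₁ = 7346 km = 7.346×10⁶ m.
r₂ = 37570 km = 3.757×10⁷ m.
Transfer ellipse a_t = (r₁ + r₂)/2 = 2.246×10⁷ m.
At r₁: circular v_c1 = √(μ/r₁) = 7366 m/s; transfer-perigee v_p = √[μ(2/r₁ − 1/a_t)] = 9527 m/s.
Δv₁ = v_p − v_c1 = 2161 m/s.
At r₂: circular v_c2 = √(μ/r₂) = 3257 m/s; transfer-apogee v_a = √[μ(2/r₂ − 1/a_t)] = 1863 m/s.
Δv₂ = v_c2 − v_a = 1394 m/s.
Total Δv = Δv₁ + Δv₂ = 3555 m/s = 3.555 km/s.

Δv_total ≈ 3.555 km/s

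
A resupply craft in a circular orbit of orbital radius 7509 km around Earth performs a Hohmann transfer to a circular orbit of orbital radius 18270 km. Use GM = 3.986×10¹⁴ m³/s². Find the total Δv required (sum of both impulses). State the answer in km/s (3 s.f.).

Δv_total ≈ 2.49 km/s

r₁ = 7509 km = 7.509×10⁶ m.
r₂ = 18270 km = 1.827×10⁷ m.
Transfer ellipse a_t = (r₁ + r₂)/2 = 1.289×10⁷ m.
At r₁: circular v_c1 = √(μ/r₁) = 7286 m/s; transfer-perigee v_p = √[μ(2/r₁ − 1/a_t)] = 8674 m/s.
Δv₁ = v_p − v_c1 = 1388 m/s.
At r₂: circular v_c2 = √(μ/r₂) = 4671 m/s; transfer-apogee v_a = √[μ(2/r₂ − 1/a_t)] = 3565 m/s.
Δv₂ = v_c2 − v_a = 1106 m/s.
Total Δv = Δv₁ + Δv₂ = 2494 m/s = 2.494 km/s.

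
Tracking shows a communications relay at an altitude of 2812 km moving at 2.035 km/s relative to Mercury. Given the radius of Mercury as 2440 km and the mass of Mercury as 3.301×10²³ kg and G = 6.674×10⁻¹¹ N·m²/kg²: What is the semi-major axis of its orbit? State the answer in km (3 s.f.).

μ = GM = 6.674×10⁻¹¹ × 3.301×10²³ = 2.203×10¹³ m³/s².
r = 2440 + 2812 = 5252.0 km = 5.252×10⁶ m.
Specific orbital energy ε = v²/2 − μ/r = (2035)²/2 − 2.203×10¹³/5.252×10⁶ = -2.124×10⁶ J/kg.
Since ε = −μ/(2a), a = −μ/(2ε) = 5.186×10⁶ m = 5185.8 km.

a ≈ 5190 km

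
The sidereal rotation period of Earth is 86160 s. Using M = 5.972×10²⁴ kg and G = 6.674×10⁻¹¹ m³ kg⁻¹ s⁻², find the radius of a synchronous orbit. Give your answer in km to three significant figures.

μ = GM = 6.674×10⁻¹¹ × 5.972×10²⁴ = 3.986×10¹⁴ m³/s².
A synchronous orbit has period T, so by Kepler's third law a = (μT²/4π²)^(1/3).
μT²/4π² = 3.986×10¹⁴ × (8.616×10⁴)² / 39.48 = 7.495×10²² m³.
a = 4.216×10⁷ m = 42162 km.

r_sync ≈ 42200 km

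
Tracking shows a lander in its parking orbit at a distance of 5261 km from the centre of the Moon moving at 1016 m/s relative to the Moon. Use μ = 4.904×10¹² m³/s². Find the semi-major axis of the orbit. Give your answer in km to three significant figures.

r = 5.261×10⁶ m.
Specific orbital energy ε = v²/2 − μ/r = (1016)²/2 − 4.904×10¹²/5.261×10⁶ = -4.160×10⁵ J/kg.
Since ε = −μ/(2a), a = −μ/(2ε) = 5.894×10⁶ m = 5894.0 km.

a ≈ 5890 km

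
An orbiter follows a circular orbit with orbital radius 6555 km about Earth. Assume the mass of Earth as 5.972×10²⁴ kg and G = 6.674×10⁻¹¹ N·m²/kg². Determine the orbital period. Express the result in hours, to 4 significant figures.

μ = GM = 6.674×10⁻¹¹ × 5.972×10²⁴ = 3.986×10¹⁴ m³/s².
r = 6555 km = 6.555×10⁶ m.
Kepler's third law: T = 2π√(r³/μ) = 2π√((6.555×10⁶)³ / 3.986×10¹⁴).
r³/μ = 7.067×10⁵ s², so T = 2π × 8.406×10² = 5.282×10³ s.
Converting: 5.282×10³ s ÷ 3600 = 1.467 hours.

T ≈ 1.467 hours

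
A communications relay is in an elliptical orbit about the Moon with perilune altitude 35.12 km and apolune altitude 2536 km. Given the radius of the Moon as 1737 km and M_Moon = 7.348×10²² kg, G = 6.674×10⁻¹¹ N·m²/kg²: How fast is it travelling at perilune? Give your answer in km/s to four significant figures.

μ = GM = 6.674×10⁻¹¹ × 7.348×10²² = 4.904×10¹² m³/s².
r_p = 1737 + 35.12 = 1772.1 km = 1.7721×10⁶ m.
r_a = 1737 + 2536 = 4273.0 km = 4.2730×10⁶ m.
Semi-major axis a = (r_p + r_a)/2 = 3022.6 km = 3.023×10⁶ m.
Vis-viva: v² = μ(2/r − 1/a) = 4.904×10¹² × (1.129×10⁻⁶ − 3.308×10⁻⁷) = 3.912×10⁶ m²/s².
v = 1978 m/s = 1.978 km/s.

v ≈ 1.978 km/s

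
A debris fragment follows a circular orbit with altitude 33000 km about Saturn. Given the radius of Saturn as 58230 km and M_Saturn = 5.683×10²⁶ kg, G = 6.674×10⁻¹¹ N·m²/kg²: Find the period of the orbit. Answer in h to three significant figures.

T ≈ 7.81 h

μ = GM = 6.674×10⁻¹¹ × 5.683×10²⁶ = 3.793×10¹⁶ m³/s².
r = 58230 + 33000 = 91230 km = 9.1230×10⁷ m.
Kepler's third law: T = 2π√(r³/μ) = 2π√((9.123×10⁷)³ / 3.793×10¹⁶).
r³/μ = 2.002×10⁷ s², so T = 2π × 4.474×10³ = 2.811×10⁴ s.
Converting: 2.811×10⁴ s ÷ 3600 = 7.809 h.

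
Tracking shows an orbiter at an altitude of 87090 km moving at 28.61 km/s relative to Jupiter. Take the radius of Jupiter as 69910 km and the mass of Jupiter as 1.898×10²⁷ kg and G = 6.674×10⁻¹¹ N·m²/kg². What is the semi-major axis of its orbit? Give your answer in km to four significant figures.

μ = GM = 6.674×10⁻¹¹ × 1.898×10²⁷ = 1.267×10¹⁷ m³/s².
r = 69910 + 87090 = 1.5700×10⁵ km = 1.570×10⁸ m.
Vis-viva rearranged: 1/a = 2/r − v²/μ = 1.274×10⁻⁸ − 6.462×10⁻⁹ = 6.277×10⁻⁹ m⁻¹.
a = 1.593×10⁸ m = 1.5931×10⁵ km.

a ≈ 1.593×10⁵ km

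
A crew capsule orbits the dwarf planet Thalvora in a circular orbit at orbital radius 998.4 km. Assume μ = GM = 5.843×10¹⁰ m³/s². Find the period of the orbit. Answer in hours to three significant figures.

r = 998.4 km = 9.984×10⁵ m.
Kepler's third law: T = 2π√(r³/μ) = 2π√((9.984×10⁵)³ / 5.843×10¹⁰).
r³/μ = 1.703×10⁷ s², so T = 2π × 4.127×10³ = 2.593×10⁴ s.
Converting: 2.593×10⁴ s ÷ 3600 = 7.203 hours.

T ≈ 7.20 hours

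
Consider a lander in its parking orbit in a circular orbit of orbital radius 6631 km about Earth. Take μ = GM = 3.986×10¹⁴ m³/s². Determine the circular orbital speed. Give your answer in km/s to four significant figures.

v ≈ 7.753 km/s

r = 6631 km = 6.631×10⁶ m.
For a circular orbit v = √(μ/r) = √(3.986×10¹⁴ / 6.631×10⁶) = √(6.011×10⁷) = 7753 m/s.
That is 7.753 km/s.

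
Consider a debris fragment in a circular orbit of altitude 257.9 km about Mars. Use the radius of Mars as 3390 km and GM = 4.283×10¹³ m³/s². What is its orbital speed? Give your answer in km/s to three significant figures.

v ≈ 3.43 km/s

r = 3390 + 257.9 = 3647.9 km = 3.6479×10⁶ m.
For a circular orbit v = √(μ/r) = √(4.283×10¹³ / 3.648×10⁶) = √(1.174×10⁷) = 3427 m/s.
That is 3.427 km/s.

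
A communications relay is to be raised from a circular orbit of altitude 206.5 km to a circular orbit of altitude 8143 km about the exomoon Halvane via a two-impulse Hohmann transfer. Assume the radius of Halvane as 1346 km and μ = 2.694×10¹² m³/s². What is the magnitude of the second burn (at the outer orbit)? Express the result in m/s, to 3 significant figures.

Δv ≈ 250 m/s

r₁ = 1346 + 206.5 = 1552.5 km = 1.5525×10⁶ m.
r₂ = 1346 + 8143 = 9489.0 km = 9.4890×10⁶ m.
Transfer ellipse a_t = (r₁ + r₂)/2 = 5.521×10⁶ m.
At r₁: circular v_c1 = √(μ/r₁) = 1317 m/s; transfer-periapsis v_p = √[μ(2/r₁ − 1/a_t)] = 1727 m/s.
At r₂: circular v_c2 = √(μ/r₂) = 532.8 m/s; transfer-apoapsis v_a = √[μ(2/r₂ − 1/a_t)] = 282.6 m/s.
Δv₂ = v_c2 − v_a = 250.3 m/s.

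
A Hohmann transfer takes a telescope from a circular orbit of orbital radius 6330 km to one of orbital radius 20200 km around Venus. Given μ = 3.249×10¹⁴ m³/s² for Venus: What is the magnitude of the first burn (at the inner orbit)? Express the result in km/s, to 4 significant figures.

Δv ≈ 1.677 km/s

r₁ = 6330 km = 6.330×10⁶ m.
r₂ = 20200 km = 2.020×10⁷ m.
Transfer ellipse a_t = (r₁ + r₂)/2 = 1.326×10⁷ m.
At r₁: circular v_c1 = √(μ/r₁) = 7164 m/s; transfer-periapsis v_p = √[μ(2/r₁ − 1/a_t)] = 8841 m/s.
Δv₁ = v_p − v_c1 = 1677 m/s.
= 1.677 km/s.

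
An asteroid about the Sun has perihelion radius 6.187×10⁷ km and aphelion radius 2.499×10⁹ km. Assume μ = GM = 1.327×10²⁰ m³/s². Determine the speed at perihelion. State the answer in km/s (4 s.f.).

v ≈ 64.70 km/s

Semi-major axis a = (r_p + r_a)/2 = 1.2804×10⁹ km = 1.280×10¹² m.
Vis-viva: v² = μ(2/r − 1/a) = 1.327×10²⁰ × (3.233×10⁻¹¹ − 7.810×10⁻¹³) = 4.186×10⁹ m²/s².
v = 64700 m/s = 64.70 km/s.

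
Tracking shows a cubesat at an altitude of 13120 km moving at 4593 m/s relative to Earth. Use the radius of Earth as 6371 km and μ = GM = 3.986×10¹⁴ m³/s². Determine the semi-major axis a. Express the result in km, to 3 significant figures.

r = 6371 + 13120 = 19491 km = 1.949×10⁷ m.
Vis-viva rearranged: 1/a = 2/r − v²/μ = 1.026×10⁻⁷ − 5.292×10⁻⁸ = 4.969×10⁻⁸ m⁻¹.
a = 2.013×10⁷ m = 20126 km.

a ≈ 20100 km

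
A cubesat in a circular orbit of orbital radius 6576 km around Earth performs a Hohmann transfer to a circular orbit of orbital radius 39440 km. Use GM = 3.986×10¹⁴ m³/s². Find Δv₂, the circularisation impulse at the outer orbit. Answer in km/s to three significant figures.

Δv ≈ 1.48 km/s

r₁ = 6576 km = 6.576×10⁶ m.
r₂ = 39440 km = 3.944×10⁷ m.
Transfer ellipse a_t = (r₁ + r₂)/2 = 2.301×10⁷ m.
At r₁: circular v_c1 = √(μ/r₁) = 7786 m/s; transfer-perigee v_p = √[μ(2/r₁ − 1/a_t)] = 10190 m/s.
At r₂: circular v_c2 = √(μ/r₂) = 3179 m/s; transfer-apogee v_a = √[μ(2/r₂ − 1/a_t)] = 1700 m/s.
Δv₂ = v_c2 − v_a = 1479 m/s.
= 1.479 km/s.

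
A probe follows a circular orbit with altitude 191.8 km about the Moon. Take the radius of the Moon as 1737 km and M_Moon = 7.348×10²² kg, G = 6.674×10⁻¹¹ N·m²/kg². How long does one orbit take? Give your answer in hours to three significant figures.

T ≈ 2.11 hours

μ = GM = 6.674×10⁻¹¹ × 7.348×10²² = 4.904×10¹² m³/s².
r = 1737 + 191.8 = 1928.8 km = 1.9288×10⁶ m.
Kepler's third law: T = 2π√(r³/μ) = 2π√((1.929×10⁶)³ / 4.904×10¹²).
r³/μ = 1.463×10⁶ s², so T = 2π × 1.210×10³ = 7.600×10³ s.
Converting: 7.600×10³ s ÷ 3600 = 2.111 hours.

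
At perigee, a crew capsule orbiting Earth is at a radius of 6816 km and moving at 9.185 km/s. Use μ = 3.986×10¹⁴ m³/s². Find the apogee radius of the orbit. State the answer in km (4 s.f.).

apogee radius ≈ 17640 km

r_p = 6.816×10⁶ m.
Specific energy ε = v²/2 − μ/r = -1.630×10⁷ J/kg, so a = −μ/(2ε) = 1.223×10⁷ m.
The apsides satisfy r_p + r_a = 2a, so the apogee radius is 2a − r_p = 1.764×10⁷ m = 17641 km.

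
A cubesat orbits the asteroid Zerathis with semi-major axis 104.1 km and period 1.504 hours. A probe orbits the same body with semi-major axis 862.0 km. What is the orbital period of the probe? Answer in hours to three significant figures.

Kepler's third law: T² ∝ a³, so T₂ = T₁ (a₂/a₁)^(3/2).
a₂/a₁ = 8.280, (a₂/a₁)^(3/2) = 23.83.
T₂ = 1.504 × 23.83 = 35.84 hours.

T₂ ≈ 35.8 hours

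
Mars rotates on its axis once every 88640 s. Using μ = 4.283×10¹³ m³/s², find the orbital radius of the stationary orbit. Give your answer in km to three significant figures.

r_sync ≈ 20400 km

A synchronous orbit has period T, so by Kepler's third law a = (μT²/4π²)^(1/3).
μT²/4π² = 4.283×10¹³ × (8.864×10⁴)² / 39.48 = 8.524×10²¹ m³.
a = 2.043×10⁷ m = 20428 km.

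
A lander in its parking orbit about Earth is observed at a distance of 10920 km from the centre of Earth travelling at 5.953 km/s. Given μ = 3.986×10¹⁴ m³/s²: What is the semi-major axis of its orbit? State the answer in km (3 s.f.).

r = 1.092×10⁷ m.
Specific orbital energy ε = v²/2 − μ/r = (5953)²/2 − 3.986×10¹⁴/1.092×10⁷ = -1.878×10⁷ J/kg.
Since ε = −μ/(2a), a = −μ/(2ε) = 1.061×10⁷ m = 10611 km.

a ≈ 10600 km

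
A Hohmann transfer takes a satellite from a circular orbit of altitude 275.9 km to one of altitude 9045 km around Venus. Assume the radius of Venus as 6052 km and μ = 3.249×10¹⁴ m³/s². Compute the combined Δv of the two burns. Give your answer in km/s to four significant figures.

Δv_total ≈ 2.415 km/s

r₁ = 6052 + 275.9 = 6327.9 km = 6.3279×10⁶ m.
r₂ = 6052 + 9045 = 15097 km = 1.5097×10⁷ m.
Transfer ellipse a_t = (r₁ + r₂)/2 = 1.071×10⁷ m.
At r₁: circular v_c1 = √(μ/r₁) = 7165 m/s; transfer-periapsis v_p = √[μ(2/r₁ − 1/a_t)] = 8506 m/s.
Δv₁ = v_p − v_c1 = 1341 m/s.
At r₂: circular v_c2 = √(μ/r₂) = 4639 m/s; transfer-apoapsis v_a = √[μ(2/r₂ − 1/a_t)] = 3565 m/s.
Δv₂ = v_c2 − v_a = 1074 m/s.
Total Δv = Δv₁ + Δv₂ = 2415 m/s = 2.415 km/s.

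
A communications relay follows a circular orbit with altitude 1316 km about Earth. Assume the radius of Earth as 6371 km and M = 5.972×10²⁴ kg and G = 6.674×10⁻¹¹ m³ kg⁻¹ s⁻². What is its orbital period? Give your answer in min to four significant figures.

μ = GM = 6.674×10⁻¹¹ × 5.972×10²⁴ = 3.986×10¹⁴ m³/s².
r = 6371 + 1316 = 7687.0 km = 7.6870×10⁶ m.
Kepler's third law: T = 2π√(r³/μ) = 2π√((7.687×10⁶)³ / 3.986×10¹⁴).
r³/μ = 1.140×10⁶ s², so T = 2π × 1.068×10³ = 6.708×10³ s.
Converting: 6.708×10³ s ÷ 60.00 = 111.8 min.

T ≈ 111.8 min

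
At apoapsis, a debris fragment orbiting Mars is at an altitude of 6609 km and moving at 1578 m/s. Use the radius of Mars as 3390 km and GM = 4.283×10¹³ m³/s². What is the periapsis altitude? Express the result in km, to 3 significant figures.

periapsis altitude ≈ 707 km

r_a = 3390 + 6609 = 9999.0 km = 9.999×10⁶ m.
Specific energy ε = v²/2 − μ/r = -3.038×10⁶ J/kg, so a = −μ/(2ε) = 7.048×10⁶ m.
The apsides satisfy r_p + r_a = 2a, so the periapsis radius is 2a − r_a = 4.097×10⁶ m = 4097.3 km.
Periapsis altitude = 4097.3 − 3390 = 707.30 km.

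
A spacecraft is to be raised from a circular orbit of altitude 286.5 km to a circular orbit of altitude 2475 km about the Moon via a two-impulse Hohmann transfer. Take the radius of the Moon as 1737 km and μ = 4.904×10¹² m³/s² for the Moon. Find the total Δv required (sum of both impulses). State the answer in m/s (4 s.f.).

Δv_total ≈ 462.4 m/s

r₁ = 1737 + 286.5 = 2023.5 km = 2.0235×10⁶ m.
r₂ = 1737 + 2475 = 4212.0 km = 4.2120×10⁶ m.
Transfer ellipse a_t = (r₁ + r₂)/2 = 3.118×10⁶ m.
At r₁: circular v_c1 = √(μ/r₁) = 1557 m/s; transfer-perilune v_p = √[μ(2/r₁ − 1/a_t)] = 1809 m/s.
Δv₁ = v_p − v_c1 = 252.7 m/s.
At r₂: circular v_c2 = √(μ/r₂) = 1079 m/s; transfer-apolune v_a = √[μ(2/r₂ − 1/a_t)] = 869.3 m/s.
Δv₂ = v_c2 − v_a = 209.7 m/s.
Total Δv = Δv₁ + Δv₂ = 462.4 m/s.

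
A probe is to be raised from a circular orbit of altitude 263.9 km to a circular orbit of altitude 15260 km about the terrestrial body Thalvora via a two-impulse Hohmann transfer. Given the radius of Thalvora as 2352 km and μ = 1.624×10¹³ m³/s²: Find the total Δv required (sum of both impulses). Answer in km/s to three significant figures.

r₁ = 2352 + 263.9 = 2615.9 km = 2.6159×10⁶ m.
r₂ = 2352 + 15260 = 17612 km = 1.7612×10⁷ m.
Transfer ellipse a_t = (r₁ + r₂)/2 = 1.011×10⁷ m.
At r₁: circular v_c1 = √(μ/r₁) = 2492 m/s; transfer-periapsis v_p = √[μ(2/r₁ − 1/a_t)] = 3288 m/s.
Δv₁ = v_p − v_c1 = 796.3 m/s.
At r₂: circular v_c2 = √(μ/r₂) = 960.3 m/s; transfer-apoapsis v_a = √[μ(2/r₂ − 1/a_t)] = 488.4 m/s.
Δv₂ = v_c2 − v_a = 471.9 m/s.
Total Δv = Δv₁ + Δv₂ = 1268 m/s = 1.268 km/s.

Δv_total ≈ 1.27 km/s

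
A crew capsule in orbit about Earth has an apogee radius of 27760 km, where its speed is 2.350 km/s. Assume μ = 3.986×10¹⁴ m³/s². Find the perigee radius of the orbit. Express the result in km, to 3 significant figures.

perigee radius ≈ 6610 km

r_a = 2.776×10⁷ m.
Specific energy ε = v²/2 − μ/r = -1.160×10⁷ J/kg, so a = −μ/(2ε) = 1.718×10⁷ m.
The apsides satisfy r_p + r_a = 2a, so the perigee radius is 2a − r_a = 6.609×10⁶ m = 6609.4 km.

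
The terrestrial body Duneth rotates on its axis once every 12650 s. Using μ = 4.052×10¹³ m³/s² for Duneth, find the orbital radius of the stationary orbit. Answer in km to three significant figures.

A synchronous orbit has period T, so by Kepler's third law a = (μT²/4π²)^(1/3).
μT²/4π² = 4.052×10¹³ × (1.265×10⁴)² / 39.48 = 1.642×10²⁰ m³.
a = 5.476×10⁶ m = 5476.4 km.

r_sync ≈ 5480 km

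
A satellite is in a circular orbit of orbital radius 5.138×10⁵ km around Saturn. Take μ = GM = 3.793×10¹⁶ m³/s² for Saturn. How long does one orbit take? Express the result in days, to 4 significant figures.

T ≈ 4.349 days

r = 5.138×10⁵ km = 5.138×10⁸ m.
Kepler's third law: T = 2π√(r³/μ) = 2π√((5.138×10⁸)³ / 3.793×10¹⁶).
r³/μ = 3.576×10⁹ s², so T = 2π × 5.980×10⁴ = 3.757×10⁵ s.
Converting: 3.757×10⁵ s ÷ 86400 = 4.349 days.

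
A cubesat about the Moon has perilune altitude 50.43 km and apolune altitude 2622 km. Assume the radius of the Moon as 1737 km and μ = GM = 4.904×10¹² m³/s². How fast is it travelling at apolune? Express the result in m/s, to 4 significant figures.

v ≈ 808.9 m/s

r_p = 1737 + 50.43 = 1787.4 km = 1.7874×10⁶ m.
r_a = 1737 + 2622 = 4359.0 km = 4.3590×10⁶ m.
Semi-major axis a = (r_p + r_a)/2 = 3073.2 km = 3.073×10⁶ m.
Vis-viva: v² = μ(2/r − 1/a) = 4.904×10¹² × (4.588×10⁻⁷ − 3.254×10⁻⁷) = 6.543×10⁵ m²/s².
v = 808.9 m/s.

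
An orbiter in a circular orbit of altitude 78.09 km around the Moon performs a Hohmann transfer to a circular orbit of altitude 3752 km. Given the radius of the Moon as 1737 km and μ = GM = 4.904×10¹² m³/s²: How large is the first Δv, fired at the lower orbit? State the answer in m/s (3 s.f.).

r₁ = 1737 + 78.09 = 1815.1 km = 1.8151×10⁶ m.
r₂ = 1737 + 3752 = 5489.0 km = 5.4890×10⁶ m.
Transfer ellipse a_t = (r₁ + r₂)/2 = 3.652×10⁶ m.
At r₁: circular v_c1 = √(μ/r₁) = 1644 m/s; transfer-perilune v_p = √[μ(2/r₁ − 1/a_t)] = 2015 m/s.
Δv₁ = v_p − v_c1 = 371.4 m/s.

Δv ≈ 371 m/s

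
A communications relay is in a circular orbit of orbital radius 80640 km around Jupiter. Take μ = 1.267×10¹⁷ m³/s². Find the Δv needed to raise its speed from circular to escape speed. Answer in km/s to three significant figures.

Δv ≈ 16.4 km/s

r = 80640 km = 8.064×10⁷ m.
Circular speed v_c = √(μ/r) = 39640 m/s.
Escape speed v_esc = √(2μ/r) = √2 × v_c = 56060 m/s.
Δv = v_esc − v_c = 16420 m/s = 16.42 km/s.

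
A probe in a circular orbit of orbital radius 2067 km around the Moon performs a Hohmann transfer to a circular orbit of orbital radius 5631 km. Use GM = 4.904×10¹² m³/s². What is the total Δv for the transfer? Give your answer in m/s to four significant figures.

r₁ = 2067 km = 2.067×10⁶ m.
r₂ = 5631 km = 5.631×10⁶ m.
Transfer ellipse a_t = (r₁ + r₂)/2 = 3.849×10⁶ m.
At r₁: circular v_c1 = √(μ/r₁) = 1540 m/s; transfer-perilune v_p = √[μ(2/r₁ − 1/a_t)] = 1863 m/s.
Δv₁ = v_p − v_c1 = 322.7 m/s.
At r₂: circular v_c2 = √(μ/r₂) = 933.2 m/s; transfer-apolune v_a = √[μ(2/r₂ − 1/a_t)] = 683.9 m/s.
Δv₂ = v_c2 − v_a = 249.3 m/s.
Total Δv = Δv₁ + Δv₂ = 572.1 m/s.

Δv_total ≈ 572.1 m/s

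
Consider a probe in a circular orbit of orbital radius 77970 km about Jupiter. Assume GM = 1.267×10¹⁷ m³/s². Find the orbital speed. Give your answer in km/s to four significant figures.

v ≈ 40.31 km/s

r = 77970 km = 7.797×10⁷ m.
For a circular orbit v = √(μ/r) = √(1.267×10¹⁷ / 7.797×10⁷) = √(1.625×10⁹) = 40310 m/s.
That is 40.31 km/s.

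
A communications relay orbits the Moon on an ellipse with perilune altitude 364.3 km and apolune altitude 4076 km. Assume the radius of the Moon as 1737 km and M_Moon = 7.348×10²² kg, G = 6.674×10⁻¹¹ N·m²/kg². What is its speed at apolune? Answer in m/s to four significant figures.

v ≈ 669.3 m/s

μ = GM = 6.674×10⁻¹¹ × 7.348×10²² = 4.904×10¹² m³/s².
r_p = 1737 + 364.3 = 2101.3 km = 2.1013×10⁶ m.
r_a = 1737 + 4076 = 5813.0 km = 5.8130×10⁶ m.
Semi-major axis a = (r_p + r_a)/2 = 3957.2 km = 3.957×10⁶ m.
Vis-viva: v² = μ(2/r − 1/a) = 4.904×10¹² × (3.441×10⁻⁷ − 2.527×10⁻⁷) = 4.480×10⁵ m²/s².
v = 669.3 m/s.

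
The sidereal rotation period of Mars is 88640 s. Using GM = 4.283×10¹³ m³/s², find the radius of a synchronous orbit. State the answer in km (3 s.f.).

A synchronous orbit has period T, so by Kepler's third law a = (μT²/4π²)^(1/3).
μT²/4π² = 4.283×10¹³ × (8.864×10⁴)² / 39.48 = 8.524×10²¹ m³.
a = 2.043×10⁷ m = 20428 km.

r_sync ≈ 20400 km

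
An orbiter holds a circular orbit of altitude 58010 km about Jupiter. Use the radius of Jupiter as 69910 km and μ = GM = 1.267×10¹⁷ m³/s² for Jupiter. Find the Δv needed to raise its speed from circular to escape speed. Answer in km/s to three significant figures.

r = 69910 + 58010 = 127920 km = 1.2792×10⁸ m.
Circular speed v_c = √(μ/r) = 31470 m/s.
Escape speed v_esc = √(2μ/r) = √2 × v_c = 44510 m/s.
Δv = v_esc − v_c = 13040 m/s = 13.04 km/s.

Δv ≈ 13.0 km/s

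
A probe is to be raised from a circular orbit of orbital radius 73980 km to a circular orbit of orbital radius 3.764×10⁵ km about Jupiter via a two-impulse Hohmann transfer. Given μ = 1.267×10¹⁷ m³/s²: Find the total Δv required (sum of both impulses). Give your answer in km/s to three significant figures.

r₁ = 73980 km = 7.398×10⁷ m.
r₂ = 3.764×10⁵ km = 3.764×10⁸ m.
Transfer ellipse a_t = (r₁ + r₂)/2 = 2.252×10⁸ m.
At r₁: circular v_c1 = √(μ/r₁) = 41380 m/s; transfer-perijove v_p = √[μ(2/r₁ − 1/a_t)] = 53500 m/s.
Δv₁ = v_p − v_c1 = 12120 m/s.
At r₂: circular v_c2 = √(μ/r₂) = 18350 m/s; transfer-apojove v_a = √[μ(2/r₂ − 1/a_t)] = 10520 m/s.
Δv₂ = v_c2 − v_a = 7831 m/s.
Total Δv = Δv₁ + Δv₂ = 19950 m/s = 19.95 km/s.

Δv_total ≈ 20.0 km/s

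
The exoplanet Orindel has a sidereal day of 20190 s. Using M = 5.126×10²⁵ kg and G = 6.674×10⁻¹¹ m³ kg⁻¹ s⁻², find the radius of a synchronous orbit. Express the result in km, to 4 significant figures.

μ = GM = 6.674×10⁻¹¹ × 5.126×10²⁵ = 3.421×10¹⁵ m³/s².
A synchronous orbit has period T, so by Kepler's third law a = (μT²/4π²)^(1/3).
μT²/4π² = 3.421×10¹⁵ × (2.019×10⁴)² / 39.48 = 3.532×10²² m³.
a = 3.281×10⁷ m = 32811 km.

r_sync ≈ 32810 km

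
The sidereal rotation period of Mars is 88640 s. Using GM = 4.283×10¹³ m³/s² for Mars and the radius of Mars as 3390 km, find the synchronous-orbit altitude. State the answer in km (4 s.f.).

h_sync ≈ 17040 km

A synchronous orbit has period T, so by Kepler's third law a = (μT²/4π²)^(1/3).
μT²/4π² = 4.283×10¹³ × (8.864×10⁴)² / 39.48 = 8.524×10²¹ m³.
a = 2.043×10⁷ m = 20428 km.
Altitude h = a − R = 20428 − 3390 = 17038 km.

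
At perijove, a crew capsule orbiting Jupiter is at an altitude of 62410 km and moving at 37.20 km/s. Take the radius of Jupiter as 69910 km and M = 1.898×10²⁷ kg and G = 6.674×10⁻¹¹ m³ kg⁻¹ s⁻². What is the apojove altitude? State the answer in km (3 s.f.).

apojove altitude ≈ 2.75×10⁵ km

μ = GM = 6.674×10⁻¹¹ × 1.898×10²⁷ = 1.267×10¹⁷ m³/s².
r_p = 69910 + 62410 = 1.3232×10⁵ km = 1.323×10⁸ m.
Specific energy ε = v²/2 − μ/r = -2.654×10⁸ J/kg, so a = −μ/(2ε) = 2.386×10⁸ m.
The apsides satisfy r_p + r_a = 2a, so the apojove radius is 2a − r_p = 3.450×10⁸ m = 3.4497×10⁵ km.
Apojove altitude = 3.4497×10⁵ − 69910 = 2.7506×10⁵ km.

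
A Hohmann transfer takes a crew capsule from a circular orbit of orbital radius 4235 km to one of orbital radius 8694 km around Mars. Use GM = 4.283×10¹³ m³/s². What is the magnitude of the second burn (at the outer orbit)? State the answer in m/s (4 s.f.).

Δv ≈ 423.1 m/s

r₁ = 4235 km = 4.235×10⁶ m.
r₂ = 8694 km = 8.694×10⁶ m.
Transfer ellipse a_t = (r₁ + r₂)/2 = 6.464×10⁶ m.
At r₁: circular v_c1 = √(μ/r₁) = 3180 m/s; transfer-periapsis v_p = √[μ(2/r₁ − 1/a_t)] = 3688 m/s.
At r₂: circular v_c2 = √(μ/r₂) = 2220 m/s; transfer-apoapsis v_a = √[μ(2/r₂ − 1/a_t)] = 1796 m/s.
Δv₂ = v_c2 − v_a = 423.1 m/s.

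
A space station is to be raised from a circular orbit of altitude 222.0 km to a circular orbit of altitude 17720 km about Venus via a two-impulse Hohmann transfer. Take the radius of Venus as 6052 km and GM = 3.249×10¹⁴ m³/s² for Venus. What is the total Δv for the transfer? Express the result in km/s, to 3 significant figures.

r₁ = 6052 + 222.0 = 6274.0 km = 6.2740×10⁶ m.
r₂ = 6052 + 17720 = 23772 km = 2.3772×10⁷ m.
Transfer ellipse a_t = (r₁ + r₂)/2 = 1.502×10⁷ m.
At r₁: circular v_c1 = √(μ/r₁) = 7196 m/s; transfer-periapsis v_p = √[μ(2/r₁ − 1/a_t)] = 9052 m/s.
Δv₁ = v_p − v_c1 = 1856 m/s.
At r₂: circular v_c2 = √(μ/r₂) = 3697 m/s; transfer-apoapsis v_a = √[μ(2/r₂ − 1/a_t)] = 2389 m/s.
Δv₂ = v_c2 − v_a = 1308 m/s.
Total Δv = Δv₁ + Δv₂ = 3164 m/s = 3.164 km/s.

Δv_total ≈ 3.16 km/s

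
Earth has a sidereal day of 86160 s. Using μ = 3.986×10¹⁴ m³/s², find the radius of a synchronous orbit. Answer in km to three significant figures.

A synchronous orbit has period T, so by Kepler's third law a = (μT²/4π²)^(1/3).
μT²/4π² = 3.986×10¹⁴ × (8.616×10⁴)² / 39.48 = 7.495×10²² m³.
a = 4.216×10⁷ m = 42163 km.

r_sync ≈ 42200 km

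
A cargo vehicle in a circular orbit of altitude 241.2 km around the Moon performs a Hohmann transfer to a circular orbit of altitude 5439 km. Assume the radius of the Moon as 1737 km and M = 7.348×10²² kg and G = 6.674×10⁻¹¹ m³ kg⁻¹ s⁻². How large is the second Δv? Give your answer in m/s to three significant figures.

μ = GM = 6.674×10⁻¹¹ × 7.348×10²² = 4.904×10¹² m³/s².
r₁ = 1737 + 241.2 = 1978.2 km = 1.9782×10⁶ m.
r₂ = 1737 + 5439 = 7176.0 km = 7.1760×10⁶ m.
Transfer ellipse a_t = (r₁ + r₂)/2 = 4.577×10⁶ m.
At r₁: circular v_c1 = √(μ/r₁) = 1574 m/s; transfer-perilune v_p = √[μ(2/r₁ − 1/a_t)] = 1971 m/s.
At r₂: circular v_c2 = √(μ/r₂) = 826.7 m/s; transfer-apolune v_a = √[μ(2/r₂ − 1/a_t)] = 543.5 m/s.
Δv₂ = v_c2 − v_a = 283.2 m/s.

Δv ≈ 283 m/s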